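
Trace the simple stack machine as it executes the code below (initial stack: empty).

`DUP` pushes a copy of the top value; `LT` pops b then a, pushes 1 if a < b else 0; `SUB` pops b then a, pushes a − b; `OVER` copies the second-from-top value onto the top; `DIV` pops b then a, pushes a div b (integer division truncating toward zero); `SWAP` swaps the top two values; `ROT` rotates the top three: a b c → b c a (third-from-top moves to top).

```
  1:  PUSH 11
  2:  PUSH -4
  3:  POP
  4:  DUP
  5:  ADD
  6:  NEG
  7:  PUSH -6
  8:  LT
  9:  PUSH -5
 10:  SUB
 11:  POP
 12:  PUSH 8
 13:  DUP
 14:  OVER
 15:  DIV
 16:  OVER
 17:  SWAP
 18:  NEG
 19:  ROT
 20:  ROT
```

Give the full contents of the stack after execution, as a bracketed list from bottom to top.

[-1, 8, 8]

PUSH 11 → [11]
PUSH -4 → [11, -4]
POP     → [11]
DUP     → [11, 11]
ADD     → [22]
NEG     → [-22]
PUSH -6 → [-22, -6]
LT      → [1]
PUSH -5 → [1, -5]
SUB     → [6]
POP     → []
PUSH 8  → [8]
DUP     → [8, 8]
OVER    → [8, 8, 8]
DIV     → [8, 1]
OVER    → [8, 1, 8]
SWAP    → [8, 8, 1]
NEG     → [8, 8, -1]
ROT     → [8, -1, 8]
ROT     → [-1, 8, 8]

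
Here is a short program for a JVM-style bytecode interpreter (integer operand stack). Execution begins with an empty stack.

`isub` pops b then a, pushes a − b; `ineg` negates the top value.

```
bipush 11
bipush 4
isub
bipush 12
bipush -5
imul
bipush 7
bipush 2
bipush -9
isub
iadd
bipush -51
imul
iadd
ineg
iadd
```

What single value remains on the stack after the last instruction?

bipush 11  → 11
bipush 4   → 11 4
isub       → 7
bipush 12  → 7 12
bipush -5  → 7 12 -5
imul       → 7 -60
bipush 7   → 7 -60 7
bipush 2   → 7 -60 7 2
bipush -9  → 7 -60 7 2 -9
isub       → 7 -60 7 11
iadd       → 7 -60 18
bipush -51 → 7 -60 18 -51
imul       → 7 -60 -918
iadd       → 7 -978
ineg       → 7 978
iadd       → 985

985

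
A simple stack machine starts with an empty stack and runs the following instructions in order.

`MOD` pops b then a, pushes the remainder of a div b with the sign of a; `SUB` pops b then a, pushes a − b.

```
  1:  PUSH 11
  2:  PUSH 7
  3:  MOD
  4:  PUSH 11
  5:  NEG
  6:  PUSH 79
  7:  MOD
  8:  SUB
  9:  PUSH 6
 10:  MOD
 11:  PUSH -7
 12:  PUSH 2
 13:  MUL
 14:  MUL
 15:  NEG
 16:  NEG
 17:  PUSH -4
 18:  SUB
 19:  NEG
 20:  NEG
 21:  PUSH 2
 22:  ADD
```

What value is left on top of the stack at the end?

-36

PUSH 11 : [11]
PUSH 7  : [11, 7]
MOD     : [4]
PUSH 11 : [4, 11]
NEG     : [4, -11]
PUSH 79 : [4, -11, 79]
MOD     : [4, -11]
SUB     : [15]
PUSH 6  : [15, 6]
MOD     : [3]
PUSH -7 : [3, -7]
PUSH 2  : [3, -7, 2]
MUL     : [3, -14]
MUL     : [-42]
NEG     : [42]
NEG     : [-42]
PUSH -4 : [-42, -4]
SUB     : [-38]
NEG     : [38]
NEG     : [-38]
PUSH 2  : [-38, 2]
ADD     : [-36]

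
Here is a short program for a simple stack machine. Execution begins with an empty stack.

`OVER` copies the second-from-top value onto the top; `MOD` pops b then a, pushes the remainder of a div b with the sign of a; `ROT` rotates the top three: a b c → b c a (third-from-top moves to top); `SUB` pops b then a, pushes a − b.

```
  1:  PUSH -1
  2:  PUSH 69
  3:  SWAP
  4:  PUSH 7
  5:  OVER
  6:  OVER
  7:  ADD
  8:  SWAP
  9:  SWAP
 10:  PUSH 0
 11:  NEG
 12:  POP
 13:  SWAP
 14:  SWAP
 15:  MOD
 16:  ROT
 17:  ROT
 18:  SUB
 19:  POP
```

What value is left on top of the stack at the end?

PUSH -1 : -1
PUSH 69 : -1 69
SWAP    : 69 -1
PUSH 7  : 69 -1 7
OVER    : 69 -1 7 -1
OVER    : 69 -1 7 -1 7
ADD     : 69 -1 7 6
SWAP    : 69 -1 6 7
SWAP    : 69 -1 7 6
PUSH 0  : 69 -1 7 6 0
NEG     : 69 -1 7 6 0
POP     : 69 -1 7 6
SWAP    : 69 -1 6 7
SWAP    : 69 -1 7 6
MOD     : 69 -1 1
ROT     : -1 1 69
ROT     : 1 69 -1
SUB     : 1 70
POP     : 1

1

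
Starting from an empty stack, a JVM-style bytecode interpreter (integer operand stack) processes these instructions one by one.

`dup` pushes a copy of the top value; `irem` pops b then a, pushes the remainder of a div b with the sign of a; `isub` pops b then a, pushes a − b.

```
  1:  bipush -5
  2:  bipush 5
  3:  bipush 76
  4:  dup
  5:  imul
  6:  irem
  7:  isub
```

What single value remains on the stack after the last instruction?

bipush -5  -5
bipush 5   -5 5
bipush 76  -5 5 76
dup        -5 5 76 76
imul       -5 5 5776
irem       -5 5
isub       -10

-10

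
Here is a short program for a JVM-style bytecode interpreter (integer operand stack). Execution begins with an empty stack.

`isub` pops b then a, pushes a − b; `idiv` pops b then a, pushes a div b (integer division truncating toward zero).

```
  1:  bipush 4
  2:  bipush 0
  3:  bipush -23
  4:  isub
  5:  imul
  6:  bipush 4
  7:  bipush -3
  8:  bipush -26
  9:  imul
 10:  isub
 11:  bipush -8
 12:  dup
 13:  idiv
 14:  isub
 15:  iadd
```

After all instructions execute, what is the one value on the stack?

bipush 4   -> [4]
bipush 0   -> [4, 0]
bipush -23 -> [4, 0, -23]
isub       -> [4, 23]
imul       -> [92]
bipush 4   -> [92, 4]
bipush -3  -> [92, 4, -3]
bipush -26 -> [92, 4, -3, -26]
imul       -> [92, 4, 78]
isub       -> [92, -74]
bipush -8  -> [92, -74, -8]
dup        -> [92, -74, -8, -8]
idiv       -> [92, -74, 1]
isub       -> [92, -75]
iadd       -> [17]

17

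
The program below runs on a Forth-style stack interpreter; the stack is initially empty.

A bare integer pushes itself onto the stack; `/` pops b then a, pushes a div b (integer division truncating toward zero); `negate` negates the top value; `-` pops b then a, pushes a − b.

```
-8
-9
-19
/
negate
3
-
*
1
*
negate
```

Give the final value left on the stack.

-24

-8     → [-8]
-9     → [-8, -9]
-19    → [-8, -9, -19]
/      → [-8, 0]
negate → [-8, 0]
3      → [-8, 0, 3]
-      → [-8, -3]
*      → [24]
1      → [24, 1]
*      → [24]
negate → [-24]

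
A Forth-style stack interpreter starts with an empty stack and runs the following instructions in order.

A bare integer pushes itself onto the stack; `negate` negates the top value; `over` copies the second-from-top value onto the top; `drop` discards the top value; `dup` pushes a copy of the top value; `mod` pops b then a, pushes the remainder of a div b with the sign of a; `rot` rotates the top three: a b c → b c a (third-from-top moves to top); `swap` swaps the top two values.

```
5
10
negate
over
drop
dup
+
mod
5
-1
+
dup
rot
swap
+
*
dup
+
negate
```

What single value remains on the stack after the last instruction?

5      → [5]
10     → [5, 10]
negate → [5, -10]
over   → [5, -10, 5]
drop   → [5, -10]
dup    → [5, -10, -10]
+      → [5, -20]
mod    → [5]
5      → [5, 5]
-1     → [5, 5, -1]
+      → [5, 4]
dup    → [5, 4, 4]
rot    → [4, 4, 5]
swap   → [4, 5, 4]
+      → [4, 9]
*      → [36]
dup    → [36, 36]
+      → [72]
negate → [-72]

-72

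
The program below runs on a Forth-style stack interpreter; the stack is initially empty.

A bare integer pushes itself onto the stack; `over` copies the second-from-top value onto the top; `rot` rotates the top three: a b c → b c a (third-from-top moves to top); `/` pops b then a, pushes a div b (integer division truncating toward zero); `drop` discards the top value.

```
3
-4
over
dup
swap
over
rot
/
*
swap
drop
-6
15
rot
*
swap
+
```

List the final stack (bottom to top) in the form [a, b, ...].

3     3
-4    3 -4
over  3 -4 3
dup   3 -4 3 3
swap  3 -4 3 3
over  3 -4 3 3 3
rot   3 -4 3 3 3
/     3 -4 3 1
*     3 -4 3
swap  3 3 -4
drop  3 3
-6    3 3 -6
15    3 3 -6 15
rot   3 -6 15 3
*     3 -6 45
swap  3 45 -6
+     3 39

[3, 39]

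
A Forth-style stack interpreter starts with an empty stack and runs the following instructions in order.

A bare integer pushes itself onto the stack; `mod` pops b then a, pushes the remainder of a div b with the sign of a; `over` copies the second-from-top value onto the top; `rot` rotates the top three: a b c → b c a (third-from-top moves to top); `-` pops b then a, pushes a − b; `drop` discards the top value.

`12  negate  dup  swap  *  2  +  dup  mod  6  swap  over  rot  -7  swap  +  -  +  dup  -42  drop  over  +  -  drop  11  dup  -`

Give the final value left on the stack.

0

12     → [12]
negate → [-12]
dup    → [-12, -12]
swap   → [-12, -12]
*      → [144]
2      → [144, 2]
+      → [146]
dup    → [146, 146]
mod    → [0]
6      → [0, 6]
swap   → [6, 0]
over   → [6, 0, 6]
rot    → [0, 6, 6]
-7     → [0, 6, 6, -7]
swap   → [0, 6, -7, 6]
+      → [0, 6, -1]
-      → [0, 7]
+      → [7]
dup    → [7, 7]
-42    → [7, 7, -42]
drop   → [7, 7]
over   → [7, 7, 7]
+      → [7, 14]
-      → [-7]
drop   → []
11     → [11]
dup    → [11, 11]
-      → [0]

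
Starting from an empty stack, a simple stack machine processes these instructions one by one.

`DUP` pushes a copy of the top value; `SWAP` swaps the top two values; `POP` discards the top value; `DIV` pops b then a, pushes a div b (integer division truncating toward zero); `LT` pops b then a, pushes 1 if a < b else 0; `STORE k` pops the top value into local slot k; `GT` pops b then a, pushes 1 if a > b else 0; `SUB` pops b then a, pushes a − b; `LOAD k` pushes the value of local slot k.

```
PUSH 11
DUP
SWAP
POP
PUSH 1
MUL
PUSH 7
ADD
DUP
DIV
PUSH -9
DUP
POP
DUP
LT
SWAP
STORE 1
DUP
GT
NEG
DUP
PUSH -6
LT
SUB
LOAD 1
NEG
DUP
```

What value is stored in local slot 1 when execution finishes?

PUSH 11 -> 11
DUP     -> 11 11
SWAP    -> 11 11
POP     -> 11
PUSH 1  -> 11 1
MUL     -> 11
PUSH 7  -> 11 7
ADD     -> 18
DUP     -> 18 18
DIV     -> 1
PUSH -9 -> 1 -9
DUP     -> 1 -9 -9
POP     -> 1 -9
DUP     -> 1 -9 -9
LT      -> 1 0
SWAP    -> 0 1
STORE 1 -> 0
DUP     -> 0 0
GT      -> 0
NEG     -> 0
DUP     -> 0 0
PUSH -6 -> 0 0 -6
LT      -> 0 0
SUB     -> 0
LOAD 1  -> 0 1
NEG     -> 0 -1
DUP     -> 0 -1 -1

1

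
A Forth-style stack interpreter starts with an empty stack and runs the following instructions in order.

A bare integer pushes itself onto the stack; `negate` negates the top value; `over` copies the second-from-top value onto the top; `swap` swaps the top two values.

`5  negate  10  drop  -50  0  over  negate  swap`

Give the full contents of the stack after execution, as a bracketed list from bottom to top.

5      -> 5
negate -> -5
10     -> -5 10
drop   -> -5
-50    -> -5 -50
0      -> -5 -50 0
over   -> -5 -50 0 -50
negate -> -5 -50 0 50
swap   -> -5 -50 50 0

[-5, -50, 50, 0]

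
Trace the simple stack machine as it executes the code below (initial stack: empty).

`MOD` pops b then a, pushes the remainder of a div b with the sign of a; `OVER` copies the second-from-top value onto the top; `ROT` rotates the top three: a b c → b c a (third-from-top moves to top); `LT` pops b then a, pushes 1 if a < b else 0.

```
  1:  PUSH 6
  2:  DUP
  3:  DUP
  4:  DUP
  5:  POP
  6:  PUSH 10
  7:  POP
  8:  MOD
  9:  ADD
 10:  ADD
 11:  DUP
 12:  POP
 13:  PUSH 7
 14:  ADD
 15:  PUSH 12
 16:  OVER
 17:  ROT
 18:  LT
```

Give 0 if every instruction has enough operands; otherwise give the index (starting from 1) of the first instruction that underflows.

PUSH 6  → 6
DUP     → 6 6
DUP     → 6 6 6
DUP     → 6 6 6 6
POP     → 6 6 6
PUSH 10 → 6 6 6 10
POP     → 6 6 6
MOD     → 6 0
ADD     → 6
ADD  — needs 2 operands, stack has 1 → underflow

10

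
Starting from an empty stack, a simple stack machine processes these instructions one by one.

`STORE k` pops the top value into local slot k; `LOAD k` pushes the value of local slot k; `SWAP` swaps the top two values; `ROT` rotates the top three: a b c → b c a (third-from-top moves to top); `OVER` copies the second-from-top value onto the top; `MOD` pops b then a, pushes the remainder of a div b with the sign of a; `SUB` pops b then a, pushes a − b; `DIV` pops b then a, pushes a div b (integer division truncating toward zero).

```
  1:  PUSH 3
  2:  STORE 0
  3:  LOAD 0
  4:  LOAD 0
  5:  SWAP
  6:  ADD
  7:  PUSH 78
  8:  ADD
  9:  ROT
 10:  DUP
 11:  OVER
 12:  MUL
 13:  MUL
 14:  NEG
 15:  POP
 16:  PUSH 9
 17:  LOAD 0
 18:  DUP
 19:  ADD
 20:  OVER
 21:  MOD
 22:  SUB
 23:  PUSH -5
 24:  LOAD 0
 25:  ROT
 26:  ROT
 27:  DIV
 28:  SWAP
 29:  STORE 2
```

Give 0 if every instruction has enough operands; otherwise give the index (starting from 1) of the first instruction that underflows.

9

PUSH 3  → 3
STORE 0 → (empty)
LOAD 0  → 3
LOAD 0  → 3 3
SWAP    → 3 3
ADD     → 6
PUSH 78 → 6 78
ADD     → 84
ROT  — needs 3 operands, stack has 1 → underflow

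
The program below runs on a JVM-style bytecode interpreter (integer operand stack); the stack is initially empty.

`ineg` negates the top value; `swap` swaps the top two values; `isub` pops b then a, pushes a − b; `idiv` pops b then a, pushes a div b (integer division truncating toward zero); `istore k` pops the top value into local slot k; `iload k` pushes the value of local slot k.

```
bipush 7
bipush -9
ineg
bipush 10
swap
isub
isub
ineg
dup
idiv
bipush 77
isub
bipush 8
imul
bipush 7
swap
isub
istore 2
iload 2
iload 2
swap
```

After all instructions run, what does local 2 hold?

bipush 7  -> 7
bipush -9 -> 7 -9
ineg      -> 7 9
bipush 10 -> 7 9 10
swap      -> 7 10 9
isub      -> 7 1
isub      -> 6
ineg      -> -6
dup       -> -6 -6
idiv      -> 1
bipush 77 -> 1 77
isub      -> -76
bipush 8  -> -76 8
imul      -> -608
bipush 7  -> -608 7
swap      -> 7 -608
isub      -> 615
istore 2  -> (empty)
iload 2   -> 615
iload 2   -> 615 615
swap      -> 615 615

615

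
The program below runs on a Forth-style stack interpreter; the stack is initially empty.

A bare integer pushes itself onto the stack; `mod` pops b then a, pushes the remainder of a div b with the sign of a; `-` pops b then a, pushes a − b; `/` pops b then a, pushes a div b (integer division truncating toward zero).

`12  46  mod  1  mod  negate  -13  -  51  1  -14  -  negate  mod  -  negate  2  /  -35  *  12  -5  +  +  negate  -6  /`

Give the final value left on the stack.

12     -> [12]
46     -> [12, 46]
mod    -> [12]
1      -> [12, 1]
mod    -> [0]
negate -> [0]
-13    -> [0, -13]
-      -> [13]
51     -> [13, 51]
1      -> [13, 51, 1]
-14    -> [13, 51, 1, -14]
-      -> [13, 51, 15]
negate -> [13, 51, -15]
mod    -> [13, 6]
-      -> [7]
negate -> [-7]
2      -> [-7, 2]
/      -> [-3]
-35    -> [-3, -35]
*      -> [105]
12     -> [105, 12]
-5     -> [105, 12, -5]
+      -> [105, 7]
+      -> [112]
negate -> [-112]
-6     -> [-112, -6]
/      -> [18]

18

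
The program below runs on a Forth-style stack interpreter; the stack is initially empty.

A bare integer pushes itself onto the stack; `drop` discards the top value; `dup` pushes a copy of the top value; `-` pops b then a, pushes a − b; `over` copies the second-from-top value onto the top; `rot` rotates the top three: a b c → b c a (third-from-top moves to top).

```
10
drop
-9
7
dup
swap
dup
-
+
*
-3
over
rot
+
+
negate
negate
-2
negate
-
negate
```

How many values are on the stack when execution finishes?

10     → [10]
drop   → []
-9     → [-9]
7      → [-9, 7]
dup    → [-9, 7, 7]
swap   → [-9, 7, 7]
dup    → [-9, 7, 7, 7]
-      → [-9, 7, 0]
+      → [-9, 7]
*      → [-63]
-3     → [-63, -3]
over   → [-63, -3, -63]
rot    → [-3, -63, -63]
+      → [-3, -126]
+      → [-129]
negate → [129]
negate → [-129]
-2     → [-129, -2]
negate → [-129, 2]
-      → [-131]
negate → [131]

1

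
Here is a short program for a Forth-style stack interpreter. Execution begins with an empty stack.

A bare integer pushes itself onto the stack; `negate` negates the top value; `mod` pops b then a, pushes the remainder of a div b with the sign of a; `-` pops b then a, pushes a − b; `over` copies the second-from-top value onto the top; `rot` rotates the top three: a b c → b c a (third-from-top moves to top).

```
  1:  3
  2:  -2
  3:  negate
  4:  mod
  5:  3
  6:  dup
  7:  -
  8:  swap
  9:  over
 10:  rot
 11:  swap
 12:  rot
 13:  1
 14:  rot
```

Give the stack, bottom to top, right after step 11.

[1, 0, 0]

3      → [3]
-2     → [3, -2]
negate → [3, 2]
mod    → [1]
3      → [1, 3]
dup    → [1, 3, 3]
-      → [1, 0]
swap   → [0, 1]
over   → [0, 1, 0]
rot    → [1, 0, 0]
swap   → [1, 0, 0]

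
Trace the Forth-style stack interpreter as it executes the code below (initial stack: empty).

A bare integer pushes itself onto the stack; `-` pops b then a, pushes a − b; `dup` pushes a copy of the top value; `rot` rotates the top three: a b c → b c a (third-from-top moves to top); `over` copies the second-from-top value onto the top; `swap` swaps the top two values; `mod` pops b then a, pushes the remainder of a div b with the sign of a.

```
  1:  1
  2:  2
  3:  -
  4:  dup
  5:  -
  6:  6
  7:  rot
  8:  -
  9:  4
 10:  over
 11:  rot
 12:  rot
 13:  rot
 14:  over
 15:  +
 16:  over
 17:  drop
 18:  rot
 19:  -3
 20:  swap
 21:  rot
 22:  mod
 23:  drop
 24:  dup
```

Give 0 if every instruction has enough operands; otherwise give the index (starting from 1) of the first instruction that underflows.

7

1   → [1]
2   → [1, 2]
-   → [-1]
dup → [-1, -1]
-   → [0]
6   → [0, 6]
rot  — needs 3 operands, stack has 2 → underflow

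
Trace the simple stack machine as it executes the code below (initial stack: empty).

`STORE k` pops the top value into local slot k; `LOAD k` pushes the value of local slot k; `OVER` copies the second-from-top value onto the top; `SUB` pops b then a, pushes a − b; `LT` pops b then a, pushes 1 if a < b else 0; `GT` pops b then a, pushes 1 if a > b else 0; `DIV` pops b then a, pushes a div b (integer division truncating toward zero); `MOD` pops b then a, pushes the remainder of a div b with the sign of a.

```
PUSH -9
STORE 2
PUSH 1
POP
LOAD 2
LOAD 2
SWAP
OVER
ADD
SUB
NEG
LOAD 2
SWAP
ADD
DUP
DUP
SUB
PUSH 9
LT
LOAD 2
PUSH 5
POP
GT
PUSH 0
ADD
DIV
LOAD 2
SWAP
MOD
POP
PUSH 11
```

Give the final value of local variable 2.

-9

PUSH -9  [-9]
STORE 2  []
PUSH 1   [1]
POP      []
LOAD 2   [-9]
LOAD 2   [-9, -9]
SWAP     [-9, -9]
OVER     [-9, -9, -9]
ADD      [-9, -18]
SUB      [9]
NEG      [-9]
LOAD 2   [-9, -9]
SWAP     [-9, -9]
ADD      [-18]
DUP      [-18, -18]
DUP      [-18, -18, -18]
SUB      [-18, 0]
PUSH 9   [-18, 0, 9]
LT       [-18, 1]
LOAD 2   [-18, 1, -9]
PUSH 5   [-18, 1, -9, 5]
POP      [-18, 1, -9]
GT       [-18, 1]
PUSH 0   [-18, 1, 0]
ADD      [-18, 1]
DIV      [-18]
LOAD 2   [-18, -9]
SWAP     [-9, -18]
MOD      [-9]
POP      []
PUSH 11  [11]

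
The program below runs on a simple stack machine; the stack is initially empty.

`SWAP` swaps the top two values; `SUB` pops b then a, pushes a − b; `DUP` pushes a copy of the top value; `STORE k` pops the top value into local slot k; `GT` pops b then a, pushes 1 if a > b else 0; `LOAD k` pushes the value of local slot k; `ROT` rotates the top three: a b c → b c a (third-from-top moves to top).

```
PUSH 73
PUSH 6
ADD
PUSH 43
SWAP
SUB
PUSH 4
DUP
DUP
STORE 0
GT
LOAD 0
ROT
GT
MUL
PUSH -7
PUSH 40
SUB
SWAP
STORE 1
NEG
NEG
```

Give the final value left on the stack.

PUSH 73 → [73]
PUSH 6  → [73, 6]
ADD     → [79]
PUSH 43 → [79, 43]
SWAP    → [43, 79]
SUB     → [-36]
PUSH 4  → [-36, 4]
DUP     → [-36, 4, 4]
DUP     → [-36, 4, 4, 4]
STORE 0 → [-36, 4, 4]
GT      → [-36, 0]
LOAD 0  → [-36, 0, 4]
ROT     → [0, 4, -36]
GT      → [0, 1]
MUL     → [0]
PUSH -7 → [0, -7]
PUSH 40 → [0, -7, 40]
SUB     → [0, -47]
SWAP    → [-47, 0]
STORE 1 → [-47]
NEG     → [47]
NEG     → [-47]

-47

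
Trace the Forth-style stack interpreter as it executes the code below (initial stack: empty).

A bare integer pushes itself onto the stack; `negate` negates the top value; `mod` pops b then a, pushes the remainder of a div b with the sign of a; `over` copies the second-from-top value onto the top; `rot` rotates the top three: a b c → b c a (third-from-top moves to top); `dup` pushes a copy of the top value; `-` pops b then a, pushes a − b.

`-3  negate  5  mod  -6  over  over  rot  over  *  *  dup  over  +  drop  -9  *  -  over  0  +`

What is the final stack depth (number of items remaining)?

-3      [-3]
negate  [3]
5       [3, 5]
mod     [3]
-6      [3, -6]
over    [3, -6, 3]
over    [3, -6, 3, -6]
rot     [3, 3, -6, -6]
over    [3, 3, -6, -6, -6]
*       [3, 3, -6, 36]
*       [3, 3, -216]
dup     [3, 3, -216, -216]
over    [3, 3, -216, -216, -216]
+       [3, 3, -216, -432]
drop    [3, 3, -216]
-9      [3, 3, -216, -9]
*       [3, 3, 1944]
-       [3, -1941]
over    [3, -1941, 3]
0       [3, -1941, 3, 0]
+       [3, -1941, 3]

3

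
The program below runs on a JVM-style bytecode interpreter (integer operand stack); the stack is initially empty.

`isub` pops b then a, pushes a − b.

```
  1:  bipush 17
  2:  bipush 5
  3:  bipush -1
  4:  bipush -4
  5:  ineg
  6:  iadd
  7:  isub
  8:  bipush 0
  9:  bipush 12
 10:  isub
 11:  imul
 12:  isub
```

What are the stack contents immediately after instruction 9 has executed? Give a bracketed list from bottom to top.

[17, 2, 0, 12]

bipush 17 : [17]
bipush 5  : [17, 5]
bipush -1 : [17, 5, -1]
bipush -4 : [17, 5, -1, -4]
ineg      : [17, 5, -1, 4]
iadd      : [17, 5, 3]
isub      : [17, 2]
bipush 0  : [17, 2, 0]
bipush 12 : [17, 2, 0, 12]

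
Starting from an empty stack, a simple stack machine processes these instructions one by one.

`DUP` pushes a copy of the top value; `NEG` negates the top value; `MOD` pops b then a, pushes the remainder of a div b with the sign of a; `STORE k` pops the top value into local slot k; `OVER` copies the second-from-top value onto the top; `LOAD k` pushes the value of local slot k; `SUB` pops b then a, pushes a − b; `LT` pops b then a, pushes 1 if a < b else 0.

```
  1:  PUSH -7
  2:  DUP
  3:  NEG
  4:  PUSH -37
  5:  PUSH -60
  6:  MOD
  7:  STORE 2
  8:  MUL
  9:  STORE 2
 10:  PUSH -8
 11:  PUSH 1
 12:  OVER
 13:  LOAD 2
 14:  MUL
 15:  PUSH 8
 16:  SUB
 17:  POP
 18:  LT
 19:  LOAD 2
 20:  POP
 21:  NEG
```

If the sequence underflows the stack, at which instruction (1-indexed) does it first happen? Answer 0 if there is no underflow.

PUSH -7   [-7]
DUP       [-7, -7]
NEG       [-7, 7]
PUSH -37  [-7, 7, -37]
PUSH -60  [-7, 7, -37, -60]
MOD       [-7, 7, -37]
STORE 2   [-7, 7]
MUL       [-49]
STORE 2   []
PUSH -8   [-8]
PUSH 1    [-8, 1]
OVER      [-8, 1, -8]
LOAD 2    [-8, 1, -8, -49]
MUL       [-8, 1, 392]
PUSH 8    [-8, 1, 392, 8]
SUB       [-8, 1, 384]
POP       [-8, 1]
LT        [1]
LOAD 2    [1, -49]
POP       [1]
NEG       [-1]

0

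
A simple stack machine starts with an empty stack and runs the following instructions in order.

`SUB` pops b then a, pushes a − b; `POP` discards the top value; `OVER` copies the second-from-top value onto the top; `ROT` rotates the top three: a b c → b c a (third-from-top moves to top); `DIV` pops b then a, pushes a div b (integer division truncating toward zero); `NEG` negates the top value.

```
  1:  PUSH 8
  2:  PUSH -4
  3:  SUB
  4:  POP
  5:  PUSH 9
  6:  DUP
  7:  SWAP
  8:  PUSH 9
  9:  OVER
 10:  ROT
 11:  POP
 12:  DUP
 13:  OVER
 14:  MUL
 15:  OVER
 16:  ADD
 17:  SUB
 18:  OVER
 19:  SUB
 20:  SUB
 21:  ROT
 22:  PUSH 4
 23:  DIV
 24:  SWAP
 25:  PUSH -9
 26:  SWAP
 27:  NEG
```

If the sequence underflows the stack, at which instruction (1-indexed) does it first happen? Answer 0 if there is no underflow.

21

PUSH 8   [8]
PUSH -4  [8, -4]
SUB      [12]
POP      []
PUSH 9   [9]
DUP      [9, 9]
SWAP     [9, 9]
PUSH 9   [9, 9, 9]
OVER     [9, 9, 9, 9]
ROT      [9, 9, 9, 9]
POP      [9, 9, 9]
DUP      [9, 9, 9, 9]
OVER     [9, 9, 9, 9, 9]
MUL      [9, 9, 9, 81]
OVER     [9, 9, 9, 81, 9]
ADD      [9, 9, 9, 90]
SUB      [9, 9, -81]
OVER     [9, 9, -81, 9]
SUB      [9, 9, -90]
SUB      [9, 99]
ROT  — needs 3 operands, stack has 2 → underflow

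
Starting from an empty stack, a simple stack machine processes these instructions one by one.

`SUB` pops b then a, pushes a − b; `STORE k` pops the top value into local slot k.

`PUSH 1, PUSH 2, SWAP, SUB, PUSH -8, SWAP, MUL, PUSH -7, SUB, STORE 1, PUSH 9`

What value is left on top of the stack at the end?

9

PUSH 1  → 1
PUSH 2  → 1 2
SWAP    → 2 1
SUB     → 1
PUSH -8 → 1 -8
SWAP    → -8 1
MUL     → -8
PUSH -7 → -8 -7
SUB     → -1
STORE 1 → (empty)
PUSH 9  → 9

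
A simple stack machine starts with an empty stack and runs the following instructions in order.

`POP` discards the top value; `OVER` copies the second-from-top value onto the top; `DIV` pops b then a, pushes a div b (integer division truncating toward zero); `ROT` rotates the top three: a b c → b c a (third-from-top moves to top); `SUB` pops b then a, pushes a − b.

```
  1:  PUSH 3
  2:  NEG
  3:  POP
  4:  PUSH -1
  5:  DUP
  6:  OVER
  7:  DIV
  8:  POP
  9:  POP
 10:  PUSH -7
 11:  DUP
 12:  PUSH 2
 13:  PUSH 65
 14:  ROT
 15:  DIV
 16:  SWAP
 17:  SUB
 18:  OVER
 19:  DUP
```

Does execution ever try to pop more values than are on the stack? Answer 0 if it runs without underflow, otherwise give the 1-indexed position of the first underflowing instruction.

0

PUSH 3  : [3]
NEG     : [-3]
POP     : []
PUSH -1 : [-1]
DUP     : [-1, -1]
OVER    : [-1, -1, -1]
DIV     : [-1, 1]
POP     : [-1]
POP     : []
PUSH -7 : [-7]
DUP     : [-7, -7]
PUSH 2  : [-7, -7, 2]
PUSH 65 : [-7, -7, 2, 65]
ROT     : [-7, 2, 65, -7]
DIV     : [-7, 2, -9]
SWAP    : [-7, -9, 2]
SUB     : [-7, -11]
OVER    : [-7, -11, -7]
DUP     : [-7, -11, -7, -7]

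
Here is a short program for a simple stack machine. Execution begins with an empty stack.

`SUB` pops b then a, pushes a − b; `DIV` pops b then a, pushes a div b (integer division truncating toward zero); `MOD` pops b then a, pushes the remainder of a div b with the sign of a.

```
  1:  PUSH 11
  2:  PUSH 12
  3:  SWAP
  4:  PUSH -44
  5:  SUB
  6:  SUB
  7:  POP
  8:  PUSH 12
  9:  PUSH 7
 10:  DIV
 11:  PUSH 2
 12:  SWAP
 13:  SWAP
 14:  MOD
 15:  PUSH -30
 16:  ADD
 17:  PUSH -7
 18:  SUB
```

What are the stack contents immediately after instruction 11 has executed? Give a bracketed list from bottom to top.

PUSH 11  -> 11
PUSH 12  -> 11 12
SWAP     -> 12 11
PUSH -44 -> 12 11 -44
SUB      -> 12 55
SUB      -> -43
POP      -> (empty)
PUSH 12  -> 12
PUSH 7   -> 12 7
DIV      -> 1
PUSH 2   -> 1 2

[1, 2]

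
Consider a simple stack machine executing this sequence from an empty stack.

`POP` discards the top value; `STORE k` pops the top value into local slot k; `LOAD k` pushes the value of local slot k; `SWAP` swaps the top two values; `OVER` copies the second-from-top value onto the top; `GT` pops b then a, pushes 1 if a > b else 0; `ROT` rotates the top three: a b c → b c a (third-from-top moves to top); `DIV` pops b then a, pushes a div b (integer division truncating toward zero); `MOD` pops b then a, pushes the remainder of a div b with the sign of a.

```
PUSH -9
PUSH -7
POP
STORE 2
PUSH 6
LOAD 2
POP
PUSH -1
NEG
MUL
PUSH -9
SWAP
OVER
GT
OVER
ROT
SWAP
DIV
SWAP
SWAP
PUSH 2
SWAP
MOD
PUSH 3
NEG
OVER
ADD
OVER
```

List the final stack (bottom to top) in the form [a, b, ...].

[1, 0, -3, 0]

PUSH -9 -> -9
PUSH -7 -> -9 -7
POP     -> -9
STORE 2 -> (empty)
PUSH 6  -> 6
LOAD 2  -> 6 -9
POP     -> 6
PUSH -1 -> 6 -1
NEG     -> 6 1
MUL     -> 6
PUSH -9 -> 6 -9
SWAP    -> -9 6
OVER    -> -9 6 -9
GT      -> -9 1
OVER    -> -9 1 -9
ROT     -> 1 -9 -9
SWAP    -> 1 -9 -9
DIV     -> 1 1
SWAP    -> 1 1
SWAP    -> 1 1
PUSH 2  -> 1 1 2
SWAP    -> 1 2 1
MOD     -> 1 0
PUSH 3  -> 1 0 3
NEG     -> 1 0 -3
OVER    -> 1 0 -3 0
ADD     -> 1 0 -3
OVER    -> 1 0 -3 0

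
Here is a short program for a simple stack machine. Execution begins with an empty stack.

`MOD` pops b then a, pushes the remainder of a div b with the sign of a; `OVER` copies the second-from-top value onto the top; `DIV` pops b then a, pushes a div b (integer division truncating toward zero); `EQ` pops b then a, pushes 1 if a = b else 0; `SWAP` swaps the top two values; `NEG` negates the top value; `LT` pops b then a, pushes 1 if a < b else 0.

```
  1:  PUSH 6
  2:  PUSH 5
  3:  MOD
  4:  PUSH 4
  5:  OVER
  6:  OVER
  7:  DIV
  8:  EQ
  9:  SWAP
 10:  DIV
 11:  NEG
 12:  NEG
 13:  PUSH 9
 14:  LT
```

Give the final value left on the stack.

1

PUSH 6 -> [6]
PUSH 5 -> [6, 5]
MOD    -> [1]
PUSH 4 -> [1, 4]
OVER   -> [1, 4, 1]
OVER   -> [1, 4, 1, 4]
DIV    -> [1, 4, 0]
EQ     -> [1, 0]
SWAP   -> [0, 1]
DIV    -> [0]
NEG    -> [0]
NEG    -> [0]
PUSH 9 -> [0, 9]
LT     -> [1]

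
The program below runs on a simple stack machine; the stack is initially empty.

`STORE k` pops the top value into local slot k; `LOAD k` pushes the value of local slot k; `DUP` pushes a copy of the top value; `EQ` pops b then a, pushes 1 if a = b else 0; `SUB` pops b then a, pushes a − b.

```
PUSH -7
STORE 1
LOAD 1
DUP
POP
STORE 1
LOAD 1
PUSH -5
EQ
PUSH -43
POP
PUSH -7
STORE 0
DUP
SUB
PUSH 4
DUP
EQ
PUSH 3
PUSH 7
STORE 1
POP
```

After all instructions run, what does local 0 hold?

-7

PUSH -7   -7
STORE 1   (empty)
LOAD 1    -7
DUP       -7 -7
POP       -7
STORE 1   (empty)
LOAD 1    -7
PUSH -5   -7 -5
EQ        0
PUSH -43  0 -43
POP       0
PUSH -7   0 -7
STORE 0   0
DUP       0 0
SUB       0
PUSH 4    0 4
DUP       0 4 4
EQ        0 1
PUSH 3    0 1 3
PUSH 7    0 1 3 7
STORE 1   0 1 3
POP       0 1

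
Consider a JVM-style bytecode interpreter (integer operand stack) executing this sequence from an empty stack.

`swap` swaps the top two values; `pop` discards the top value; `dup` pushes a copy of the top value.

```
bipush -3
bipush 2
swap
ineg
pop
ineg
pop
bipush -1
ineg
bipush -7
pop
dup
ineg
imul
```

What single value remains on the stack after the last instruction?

bipush -3 : [-3]
bipush 2  : [-3, 2]
swap      : [2, -3]
ineg      : [2, 3]
pop       : [2]
ineg      : [-2]
pop       : []
bipush -1 : [-1]
ineg      : [1]
bipush -7 : [1, -7]
pop       : [1]
dup       : [1, 1]
ineg      : [1, -1]
imul      : [-1]

-1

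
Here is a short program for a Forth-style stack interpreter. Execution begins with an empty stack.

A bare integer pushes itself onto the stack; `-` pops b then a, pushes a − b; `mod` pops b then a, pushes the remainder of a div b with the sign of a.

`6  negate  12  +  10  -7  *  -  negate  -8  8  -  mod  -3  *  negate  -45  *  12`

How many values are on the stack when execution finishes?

6       [6]
negate  [-6]
12      [-6, 12]
+       [6]
10      [6, 10]
-7      [6, 10, -7]
*       [6, -70]
-       [76]
negate  [-76]
-8      [-76, -8]
8       [-76, -8, 8]
-       [-76, -16]
mod     [-12]
-3      [-12, -3]
*       [36]
negate  [-36]
-45     [-36, -45]
*       [1620]
12      [1620, 12]

2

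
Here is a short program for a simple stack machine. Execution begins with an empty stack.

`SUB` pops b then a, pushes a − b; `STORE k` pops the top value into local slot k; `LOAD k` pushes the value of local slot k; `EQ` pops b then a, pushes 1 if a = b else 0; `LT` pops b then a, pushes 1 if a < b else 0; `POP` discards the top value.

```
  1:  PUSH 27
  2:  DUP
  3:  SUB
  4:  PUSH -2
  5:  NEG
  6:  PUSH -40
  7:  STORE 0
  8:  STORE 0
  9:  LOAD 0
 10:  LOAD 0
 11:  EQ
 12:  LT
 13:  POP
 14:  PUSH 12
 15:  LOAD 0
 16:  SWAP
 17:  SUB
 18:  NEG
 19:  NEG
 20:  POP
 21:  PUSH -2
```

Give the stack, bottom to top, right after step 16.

PUSH 27  -> 27
DUP      -> 27 27
SUB      -> 0
PUSH -2  -> 0 -2
NEG      -> 0 2
PUSH -40 -> 0 2 -40
STORE 0  -> 0 2
STORE 0  -> 0
LOAD 0   -> 0 2
LOAD 0   -> 0 2 2
EQ       -> 0 1
LT       -> 1
POP      -> (empty)
PUSH 12  -> 12
LOAD 0   -> 12 2
SWAP     -> 2 12

[2, 12]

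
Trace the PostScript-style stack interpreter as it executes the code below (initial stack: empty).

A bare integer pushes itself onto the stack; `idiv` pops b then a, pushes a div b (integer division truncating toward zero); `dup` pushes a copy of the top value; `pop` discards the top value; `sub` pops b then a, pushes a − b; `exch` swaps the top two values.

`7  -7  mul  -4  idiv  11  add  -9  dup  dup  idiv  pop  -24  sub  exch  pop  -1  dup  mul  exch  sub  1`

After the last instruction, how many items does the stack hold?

2

7    -> 7
-7   -> 7 -7
mul  -> -49
-4   -> -49 -4
idiv -> 12
11   -> 12 11
add  -> 23
-9   -> 23 -9
dup  -> 23 -9 -9
dup  -> 23 -9 -9 -9
idiv -> 23 -9 1
pop  -> 23 -9
-24  -> 23 -9 -24
sub  -> 23 15
exch -> 15 23
pop  -> 15
-1   -> 15 -1
dup  -> 15 -1 -1
mul  -> 15 1
exch -> 1 15
sub  -> -14
1    -> -14 1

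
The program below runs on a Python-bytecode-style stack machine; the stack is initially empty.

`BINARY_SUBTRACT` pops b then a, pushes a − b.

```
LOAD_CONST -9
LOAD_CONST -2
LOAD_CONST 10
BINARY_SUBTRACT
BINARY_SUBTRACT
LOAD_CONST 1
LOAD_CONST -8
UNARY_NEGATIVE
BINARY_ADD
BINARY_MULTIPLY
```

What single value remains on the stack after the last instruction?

27

LOAD_CONST -9    [-9]
LOAD_CONST -2    [-9, -2]
LOAD_CONST 10    [-9, -2, 10]
BINARY_SUBTRACT  [-9, -12]
BINARY_SUBTRACT  [3]
LOAD_CONST 1     [3, 1]
LOAD_CONST -8    [3, 1, -8]
UNARY_NEGATIVE   [3, 1, 8]
BINARY_ADD       [3, 9]
BINARY_MULTIPLY  [27]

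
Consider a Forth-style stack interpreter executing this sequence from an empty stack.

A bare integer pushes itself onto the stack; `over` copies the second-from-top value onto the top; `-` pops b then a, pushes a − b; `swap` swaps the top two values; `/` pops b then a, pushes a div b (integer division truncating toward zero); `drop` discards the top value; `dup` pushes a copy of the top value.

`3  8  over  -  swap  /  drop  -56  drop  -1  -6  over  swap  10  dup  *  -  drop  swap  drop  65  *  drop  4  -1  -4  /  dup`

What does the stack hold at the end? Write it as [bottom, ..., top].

3    → 3
8    → 3 8
over → 3 8 3
-    → 3 5
swap → 5 3
/    → 1
drop → (empty)
-56  → -56
drop → (empty)
-1   → -1
-6   → -1 -6
over → -1 -6 -1
swap → -1 -1 -6
10   → -1 -1 -6 10
dup  → -1 -1 -6 10 10
*    → -1 -1 -6 100
-    → -1 -1 -106
drop → -1 -1
swap → -1 -1
drop → -1
65   → -1 65
*    → -65
drop → (empty)
4    → 4
-1   → 4 -1
-4   → 4 -1 -4
/    → 4 0
dup  → 4 0 0

[4, 0, 0]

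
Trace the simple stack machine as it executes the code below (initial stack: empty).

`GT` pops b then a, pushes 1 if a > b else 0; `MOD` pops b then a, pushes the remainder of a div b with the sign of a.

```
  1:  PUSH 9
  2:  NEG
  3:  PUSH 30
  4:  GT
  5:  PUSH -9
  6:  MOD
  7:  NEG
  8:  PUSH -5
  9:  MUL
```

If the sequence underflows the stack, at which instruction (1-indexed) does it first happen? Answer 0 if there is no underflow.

0

PUSH 9  → [9]
NEG     → [-9]
PUSH 30 → [-9, 30]
GT      → [0]
PUSH -9 → [0, -9]
MOD     → [0]
NEG     → [0]
PUSH -5 → [0, -5]
MUL     → [0]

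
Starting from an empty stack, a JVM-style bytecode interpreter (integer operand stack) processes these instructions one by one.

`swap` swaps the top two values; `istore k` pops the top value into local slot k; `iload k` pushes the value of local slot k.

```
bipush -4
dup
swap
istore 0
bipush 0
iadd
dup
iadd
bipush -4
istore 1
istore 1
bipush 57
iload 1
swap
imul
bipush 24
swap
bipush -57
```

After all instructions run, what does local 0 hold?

bipush -4   [-4]
dup         [-4, -4]
swap        [-4, -4]
istore 0    [-4]
bipush 0    [-4, 0]
iadd        [-4]
dup         [-4, -4]
iadd        [-8]
bipush -4   [-8, -4]
istore 1    [-8]
istore 1    []
bipush 57   [57]
iload 1     [57, -8]
swap        [-8, 57]
imul        [-456]
bipush 24   [-456, 24]
swap        [24, -456]
bipush -57  [24, -456, -57]

-4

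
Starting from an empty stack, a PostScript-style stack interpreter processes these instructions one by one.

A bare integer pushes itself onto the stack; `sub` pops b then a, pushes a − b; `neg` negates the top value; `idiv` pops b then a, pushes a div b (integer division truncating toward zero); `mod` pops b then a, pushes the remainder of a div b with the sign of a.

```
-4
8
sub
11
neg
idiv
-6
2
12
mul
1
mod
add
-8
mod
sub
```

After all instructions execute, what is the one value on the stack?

7

-4   -> [-4]
8    -> [-4, 8]
sub  -> [-12]
11   -> [-12, 11]
neg  -> [-12, -11]
idiv -> [1]
-6   -> [1, -6]
2    -> [1, -6, 2]
12   -> [1, -6, 2, 12]
mul  -> [1, -6, 24]
1    -> [1, -6, 24, 1]
mod  -> [1, -6, 0]
add  -> [1, -6]
-8   -> [1, -6, -8]
mod  -> [1, -6]
sub  -> [7]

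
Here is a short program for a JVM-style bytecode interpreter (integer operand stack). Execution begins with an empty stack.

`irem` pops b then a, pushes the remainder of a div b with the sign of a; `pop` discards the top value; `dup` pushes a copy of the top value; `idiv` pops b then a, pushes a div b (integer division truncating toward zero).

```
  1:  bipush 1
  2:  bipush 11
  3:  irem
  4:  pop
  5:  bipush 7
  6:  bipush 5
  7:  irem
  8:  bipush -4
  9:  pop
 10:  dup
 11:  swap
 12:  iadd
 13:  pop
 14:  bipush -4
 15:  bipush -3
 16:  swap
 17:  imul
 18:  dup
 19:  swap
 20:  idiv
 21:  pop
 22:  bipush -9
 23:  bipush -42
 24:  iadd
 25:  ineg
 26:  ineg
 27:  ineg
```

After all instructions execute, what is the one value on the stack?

51

bipush 1   -> [1]
bipush 11  -> [1, 11]
irem       -> [1]
pop        -> []
bipush 7   -> [7]
bipush 5   -> [7, 5]
irem       -> [2]
bipush -4  -> [2, -4]
pop        -> [2]
dup        -> [2, 2]
swap       -> [2, 2]
iadd       -> [4]
pop        -> []
bipush -4  -> [-4]
bipush -3  -> [-4, -3]
swap       -> [-3, -4]
imul       -> [12]
dup        -> [12, 12]
swap       -> [12, 12]
idiv       -> [1]
pop        -> []
bipush -9  -> [-9]
bipush -42 -> [-9, -42]
iadd       -> [-51]
ineg       -> [51]
ineg       -> [-51]
ineg       -> [51]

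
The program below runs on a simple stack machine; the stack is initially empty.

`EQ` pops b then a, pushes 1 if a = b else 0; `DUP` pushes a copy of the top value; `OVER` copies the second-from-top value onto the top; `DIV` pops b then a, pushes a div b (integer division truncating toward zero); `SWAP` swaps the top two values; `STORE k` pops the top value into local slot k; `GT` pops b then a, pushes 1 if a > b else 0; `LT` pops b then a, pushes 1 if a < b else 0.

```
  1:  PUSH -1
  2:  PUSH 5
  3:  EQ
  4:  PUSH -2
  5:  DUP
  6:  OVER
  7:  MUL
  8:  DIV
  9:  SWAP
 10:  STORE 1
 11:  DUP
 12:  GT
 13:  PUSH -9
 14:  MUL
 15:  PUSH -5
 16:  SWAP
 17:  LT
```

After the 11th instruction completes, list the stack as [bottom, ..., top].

[0, 0]

PUSH -1 → [-1]
PUSH 5  → [-1, 5]
EQ      → [0]
PUSH -2 → [0, -2]
DUP     → [0, -2, -2]
OVER    → [0, -2, -2, -2]
MUL     → [0, -2, 4]
DIV     → [0, 0]
SWAP    → [0, 0]
STORE 1 → [0]
DUP     → [0, 0]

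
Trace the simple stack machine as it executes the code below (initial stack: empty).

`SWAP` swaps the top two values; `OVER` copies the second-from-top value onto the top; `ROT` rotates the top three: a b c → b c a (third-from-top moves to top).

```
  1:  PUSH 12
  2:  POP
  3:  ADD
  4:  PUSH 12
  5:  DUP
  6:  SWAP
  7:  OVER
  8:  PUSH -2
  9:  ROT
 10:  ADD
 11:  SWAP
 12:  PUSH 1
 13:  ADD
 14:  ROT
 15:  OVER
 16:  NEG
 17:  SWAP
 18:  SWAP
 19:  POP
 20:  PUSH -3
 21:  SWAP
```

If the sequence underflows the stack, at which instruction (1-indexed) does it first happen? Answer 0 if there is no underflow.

3

PUSH 12 : [12]
POP     : []
ADD  — needs 2 operands, stack has 0 → underflow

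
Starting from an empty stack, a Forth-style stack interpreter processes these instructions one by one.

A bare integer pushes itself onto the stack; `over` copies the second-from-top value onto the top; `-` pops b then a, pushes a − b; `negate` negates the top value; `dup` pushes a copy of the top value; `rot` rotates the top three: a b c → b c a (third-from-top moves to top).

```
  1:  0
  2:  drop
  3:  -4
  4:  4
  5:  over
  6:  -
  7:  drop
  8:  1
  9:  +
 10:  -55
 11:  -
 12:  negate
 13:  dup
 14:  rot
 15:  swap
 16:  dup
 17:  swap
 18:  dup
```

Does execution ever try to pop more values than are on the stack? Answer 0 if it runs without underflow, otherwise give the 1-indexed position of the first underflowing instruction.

14

0      → 0
drop   → (empty)
-4     → -4
4      → -4 4
over   → -4 4 -4
-      → -4 8
drop   → -4
1      → -4 1
+      → -3
-55    → -3 -55
-      → 52
negate → -52
dup    → -52 -52
rot  — needs 3 operands, stack has 2 → underflow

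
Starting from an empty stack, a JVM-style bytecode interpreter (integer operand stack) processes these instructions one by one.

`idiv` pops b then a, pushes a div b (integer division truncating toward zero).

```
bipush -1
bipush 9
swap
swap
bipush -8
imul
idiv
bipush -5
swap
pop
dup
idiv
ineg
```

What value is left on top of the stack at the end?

bipush -1 : -1
bipush 9  : -1 9
swap      : 9 -1
swap      : -1 9
bipush -8 : -1 9 -8
imul      : -1 -72
idiv      : 0
bipush -5 : 0 -5
swap      : -5 0
pop       : -5
dup       : -5 -5
idiv      : 1
ineg      : -1

-1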